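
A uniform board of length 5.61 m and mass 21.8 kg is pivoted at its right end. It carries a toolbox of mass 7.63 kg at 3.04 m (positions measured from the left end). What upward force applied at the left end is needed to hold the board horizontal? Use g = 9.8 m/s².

F ≈ 141 N

Take moments about the right end.
Beam weight: 21.8 × 9.8 = 213.6 N down at 2.805 m → arm 2.805 m, τ = 213.6 × 2.805 = 599.1 N·m counterclockwise.
Toolbox: 7.63 × 9.8 = 74.77 N down at 3.04 m → arm 2.57 m, τ = 74.77 × 2.57 = 192.2 N·m counterclockwise.
Net moment of the loads = 791.3 N·m counterclockwise.
The upward force F acts at the left end, arm 5.61 m, giving F × 5.61 clockwise.
Setting net torque to zero: F × 5.61 = 791.3 → F = 791.3 / 5.61 = 141 N.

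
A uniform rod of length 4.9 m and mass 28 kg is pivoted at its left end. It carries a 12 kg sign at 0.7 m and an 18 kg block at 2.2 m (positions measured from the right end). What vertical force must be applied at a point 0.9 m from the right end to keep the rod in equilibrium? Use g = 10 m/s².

Choose the left end as the axis so the unknown pivot reaction has zero arm there.
Beam weight: 28 × 10 = 280 N down at 2.45 m → arm 2.45 m, τ = 280 × 2.45 = 686 N·m clockwise.
Sign: 12 × 10 = 120 N down at 0.7 m → arm 4.2 m, τ = 120 × 4.2 = 504 N·m clockwise.
Block: 18 × 10 = 180 N down at 2.2 m → arm 2.7 m, τ = 180 × 2.7 = 486 N·m clockwise.
Net moment of the loads = 1676 N·m clockwise.
The upward force F acts at a point 0.9 m from the right end, arm 4 m, giving F × 4 counterclockwise.
Στ = 0 ⇒ F × 4 = 1676 ⇒ F = 1676 / 4 = 419 N.

F ≈ 419 N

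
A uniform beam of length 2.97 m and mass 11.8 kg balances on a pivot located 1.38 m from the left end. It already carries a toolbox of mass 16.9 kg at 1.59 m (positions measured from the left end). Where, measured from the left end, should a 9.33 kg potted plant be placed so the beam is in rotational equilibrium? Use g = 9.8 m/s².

Taking torques about the pivot (at 1.38 m from the left end):
Beam weight: 11.8 × 9.8 = 115.6 N down at 1.485 m → arm 0.105 m, τ = 115.6 × 0.105 = 12.14 N·m clockwise.
Toolbox: 16.9 × 9.8 = 165.6 N down at 1.59 m → arm 0.21 m, τ = 165.6 × 0.21 = 34.78 N·m clockwise.
Net moment of existing loads = 46.92 N·m clockwise.
The potted plant weighs 9.33 × 9.8 = 91.43 N and must supply an equal counterclockwise moment, so its lever arm about the pivot is 46.92 / 91.43 = 0.513 m.
That puts it at 1.38 − 0.513 = 0.867 m from the left end.

x ≈ 0.867 m from the left end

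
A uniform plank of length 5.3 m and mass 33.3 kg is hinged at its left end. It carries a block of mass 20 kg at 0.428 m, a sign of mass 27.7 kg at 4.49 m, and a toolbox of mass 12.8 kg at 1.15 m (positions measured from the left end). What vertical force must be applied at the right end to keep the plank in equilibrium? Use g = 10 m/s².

F ≈ 445 N

Sum moments about the left end (the unknown pivot reaction has zero arm there).
Beam weight: 33.3 × 10 = 333 N down at 2.65 m → arm 2.65 m, τ = 333 × 2.65 = 882.4 N·m clockwise.
Block: 20 × 10 = 200 N down at 0.428 m → arm 0.428 m, τ = 200 × 0.428 = 85.6 N·m clockwise.
Sign: 27.7 × 10 = 277 N down at 4.49 m → arm 4.49 m, τ = 277 × 4.49 = 1244 N·m clockwise.
Toolbox: 12.8 × 10 = 128 N down at 1.15 m → arm 1.15 m, τ = 128 × 1.15 = 147.2 N·m clockwise.
Net moment of the loads = 2359 N·m clockwise.
The upward force F acts at the right end, arm 5.3 m, giving F × 5.3 counterclockwise.
Balancing moments: F × 5.3 = 2359, giving F = 2359 / 5.3 = 445 N.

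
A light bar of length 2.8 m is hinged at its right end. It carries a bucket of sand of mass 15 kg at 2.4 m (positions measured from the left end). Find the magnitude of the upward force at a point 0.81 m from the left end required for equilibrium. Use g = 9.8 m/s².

Taking torques about the right end:
Bucket of sand: 15 × 9.8 = 147 N down at 2.4 m → arm 0.4 m, τ = 147 × 0.4 = 58.8 N·m counterclockwise.
Net moment of the loads = 58.8 N·m counterclockwise.
The upward force F acts at a point 0.81 m from the left end, arm 1.99 m, giving F × 1.99 clockwise.
Setting net torque to zero: F × 1.99 = 58.8 → F = 58.8 / 1.99 = 29.5 N.

F ≈ 29.5 N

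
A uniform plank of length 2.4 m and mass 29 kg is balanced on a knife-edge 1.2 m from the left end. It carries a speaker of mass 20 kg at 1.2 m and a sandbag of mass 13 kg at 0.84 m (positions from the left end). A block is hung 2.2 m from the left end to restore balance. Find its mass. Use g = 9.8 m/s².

m ≈ 4.68 kg

Take moments about the knife-edge (at 1.2 m from the left end).
Beam weight: acts at the knife-edge, moment arm 0 → no torque.
Speaker: acts at the knife-edge, moment arm 0 → no torque.
Sandbag: 13 × 9.8 = 127.4 N down at 0.84 m → arm 0.36 m, τ = 127.4 × 0.36 = 45.86 N·m counterclockwise.
Net moment of known loads = 45.86 N·m counterclockwise.
An unknown mass m at 2.2 m has arm 1 m; its moment is m·g·1 clockwise.
For rotational equilibrium, m × 9.8 × 1 = 45.86, so m = 45.86 / (9.8 × 1) = 4.68 kg.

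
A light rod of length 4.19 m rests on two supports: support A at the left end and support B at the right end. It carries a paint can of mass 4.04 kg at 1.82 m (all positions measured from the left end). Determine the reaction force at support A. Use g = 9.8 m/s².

R_A ≈ 22.4 N

Take moments about support B.
Paint can: 4.04 × 9.8 = 39.59 N down at 1.82 m → arm 2.37 m, τ = 39.59 × 2.37 = 93.83 N·m counterclockwise.
Net load moment about support B = 93.83 N·m counterclockwise.
Reaction R at support A is upward at 0 m, arm 4.19 m → moment R × 4.19 clockwise.
Balancing moments: R × 4.19 = 93.83, giving R = 22.4 N.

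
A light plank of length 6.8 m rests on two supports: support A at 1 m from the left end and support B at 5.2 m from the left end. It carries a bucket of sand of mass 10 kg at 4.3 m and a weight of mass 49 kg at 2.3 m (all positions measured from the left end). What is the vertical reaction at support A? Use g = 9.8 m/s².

Choose support B as the axis so its reaction then has zero moment arm.
Bucket of sand: 10 × 9.8 = 98 N down at 4.3 m → arm 0.9 m, τ = 98 × 0.9 = 88.2 N·m counterclockwise.
Weight: 49 × 9.8 = 480.2 N down at 2.3 m → arm 2.9 m, τ = 480.2 × 2.9 = 1393 N·m counterclockwise.
Net load moment about support B = 1481 N·m counterclockwise.
Reaction R at support A is upward at 1 m, arm 4.2 m → moment R × 4.2 clockwise.
For rotational equilibrium, R × 4.2 = 1481, so R = 353 N.

R_A ≈ 353 N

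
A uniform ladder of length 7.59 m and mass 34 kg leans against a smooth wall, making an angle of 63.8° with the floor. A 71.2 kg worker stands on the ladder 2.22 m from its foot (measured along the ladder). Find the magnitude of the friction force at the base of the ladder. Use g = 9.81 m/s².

f ≈ 183 N

Taking torques about the foot of the ladder:
Ladder weight 34×9.81 = 333.5 N acts at 3.795 m along the ladder; its horizontal arm is 3.795·cos63.8° = 1.676 m → τ = 558.9 N·m clockwise.
Worker: 71.2×9.81 = 698.5 N at 2.22 m → arm 0.9801 m → τ = 684.6 N·m clockwise.
Wall normal N acts horizontally at the top; its moment arm is the height L sinθ = 7.59·sin63.8° = 6.81 m, counterclockwise.
Balancing moments: N × 6.81 = 1244, giving N = 183 N.
ΣFx = 0: friction at the foot balances the wall's push, so f = N_wall = 183 N.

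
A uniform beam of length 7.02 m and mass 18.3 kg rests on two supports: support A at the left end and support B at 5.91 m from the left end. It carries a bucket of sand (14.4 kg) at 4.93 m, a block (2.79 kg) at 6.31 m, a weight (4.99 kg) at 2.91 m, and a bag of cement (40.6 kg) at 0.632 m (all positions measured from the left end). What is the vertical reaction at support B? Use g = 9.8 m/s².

R_B ≈ 320 N

Take moments about support A.
Beam weight: 18.3 × 9.8 = 179.3 N down at 3.51 m → arm 3.51 m, τ = 179.3 × 3.51 = 629.3 N·m clockwise.
Bucket of sand: 14.4 × 9.8 = 141.1 N down at 4.93 m → arm 4.93 m, τ = 141.1 × 4.93 = 695.6 N·m clockwise.
Block: 2.79 × 9.8 = 27.34 N down at 6.31 m → arm 6.31 m, τ = 27.34 × 6.31 = 172.5 N·m clockwise.
Weight: 4.99 × 9.8 = 48.9 N down at 2.91 m → arm 2.91 m, τ = 48.9 × 2.91 = 142.3 N·m clockwise.
Bag of cement: 40.6 × 9.8 = 397.9 N down at 0.632 m → arm 0.632 m, τ = 397.9 × 0.632 = 251.5 N·m clockwise.
Net load moment about support A = 1891 N·m clockwise.
Reaction R at support B is upward at 5.91 m, arm 5.91 m → moment R × 5.91 counterclockwise.
Setting net torque to zero: R × 5.91 = 1891 → R = 320 N.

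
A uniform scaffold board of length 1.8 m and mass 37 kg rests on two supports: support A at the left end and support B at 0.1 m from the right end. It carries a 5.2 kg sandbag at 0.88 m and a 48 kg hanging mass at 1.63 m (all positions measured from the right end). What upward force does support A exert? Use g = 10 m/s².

R_A ≈ 630 N

Sum moments about support B (its reaction then has zero moment arm).
Beam weight: 37 × 10 = 370 N down at 0.9 m → arm 0.8 m, τ = 370 × 0.8 = 296 N·m counterclockwise.
Sandbag: 5.2 × 10 = 52 N down at 0.88 m → arm 0.78 m, τ = 52 × 0.78 = 40.56 N·m counterclockwise.
Hanging mass: 48 × 10 = 480 N down at 1.63 m → arm 1.53 m, τ = 480 × 1.53 = 734.4 N·m counterclockwise.
Net load moment about support B = 1071 N·m counterclockwise.
Reaction R at support A is upward at 1.8 m, arm 1.7 m → moment R × 1.7 clockwise.
Στ = 0 ⇒ R × 1.7 = 1071 ⇒ R = 630 N.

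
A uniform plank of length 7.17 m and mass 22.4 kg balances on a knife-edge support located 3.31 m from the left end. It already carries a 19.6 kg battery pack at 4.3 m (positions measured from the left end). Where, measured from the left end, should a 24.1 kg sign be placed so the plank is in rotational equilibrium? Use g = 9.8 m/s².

x ≈ 2.25 m from the left end

About the knife-edge support (at 3.31 m from the left end):
Beam weight: 22.4 × 9.8 = 219.5 N down at 3.585 m → arm 0.275 m, τ = 219.5 × 0.275 = 60.36 N·m clockwise.
Battery pack: 19.6 × 9.8 = 192.1 N down at 4.3 m → arm 0.99 m, τ = 192.1 × 0.99 = 190.2 N·m clockwise.
Net moment of existing loads = 250.6 N·m clockwise.
The sign weighs 24.1 × 9.8 = 236.2 N and must supply an equal counterclockwise moment, so its lever arm about the knife-edge support is 250.6 / 236.2 = 1.06 m.
That puts it at 3.31 − 1.06 = 2.25 m from the left end.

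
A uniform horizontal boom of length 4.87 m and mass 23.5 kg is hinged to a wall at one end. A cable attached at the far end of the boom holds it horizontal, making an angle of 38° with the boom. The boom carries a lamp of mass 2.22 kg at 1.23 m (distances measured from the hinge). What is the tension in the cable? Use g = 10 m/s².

T ≈ 200 N

Take moments about the hinge.
Beam weight: 23.5 × 10 = 235 N down at 2.435 m → arm 2.435 m, τ = 235 × 2.435 = 572.2 N·m clockwise.
Lamp: 2.22 × 10 = 22.2 N down at 1.23 m → arm 1.23 m, τ = 22.2 × 1.23 = 27.31 N·m clockwise.
Total clockwise load moment = 599.5 N·m.
The cable tension T acts at 4.87 m; only its component perpendicular to the boom, T sinθ, produces torque. sin 38° = 0.6157.
For rotational equilibrium, T × 4.87 × 0.6157 = 599.5, so T = 599.5 / 2.998 = 200 N.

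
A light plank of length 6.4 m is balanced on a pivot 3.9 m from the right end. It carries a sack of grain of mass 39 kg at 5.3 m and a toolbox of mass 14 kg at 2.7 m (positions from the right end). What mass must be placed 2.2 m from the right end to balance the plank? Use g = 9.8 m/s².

Sum moments about the pivot (at 3.9 m from the right end) (the support reaction has zero arm there).
Sack of grain: 39 × 9.8 = 382.2 N down at 5.3 m → arm 1.4 m, τ = 382.2 × 1.4 = 535.1 N·m counterclockwise.
Toolbox: 14 × 9.8 = 137.2 N down at 2.7 m → arm 1.2 m, τ = 137.2 × 1.2 = 164.6 N·m clockwise.
Net moment of known loads = 370.5 N·m counterclockwise.
An unknown mass m at 2.2 m has arm 1.7 m; its moment is m·g·1.7 clockwise.
Setting net torque to zero: m × 9.8 × 1.7 = 370.5 → m = 370.5 / (9.8 × 1.7) = 22.2 kg.

m ≈ 22.2 kg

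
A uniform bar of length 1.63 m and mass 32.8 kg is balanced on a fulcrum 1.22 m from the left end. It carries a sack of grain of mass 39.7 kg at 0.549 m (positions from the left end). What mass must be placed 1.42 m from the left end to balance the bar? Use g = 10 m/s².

Sum moments about the fulcrum (at 1.22 m from the left end) (the support reaction has zero arm there).
Beam weight: 32.8 × 10 = 328 N down at 0.815 m → arm 0.405 m, τ = 328 × 0.405 = 132.8 N·m counterclockwise.
Sack of grain: 39.7 × 10 = 397 N down at 0.549 m → arm 0.671 m, τ = 397 × 0.671 = 266.4 N·m counterclockwise.
Net moment of known loads = 399.2 N·m counterclockwise.
An unknown mass m at 1.42 m has arm 0.2 m; its moment is m·g·0.2 clockwise.
For rotational equilibrium, m × 10 × 0.2 = 399.2, so m = 399.2 / (10 × 0.2) = 200 kg.

m ≈ 200 kg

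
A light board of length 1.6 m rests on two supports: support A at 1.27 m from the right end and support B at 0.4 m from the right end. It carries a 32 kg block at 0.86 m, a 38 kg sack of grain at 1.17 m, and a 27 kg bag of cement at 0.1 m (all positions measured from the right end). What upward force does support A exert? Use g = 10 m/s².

R_A ≈ 412 N

Sum moments about support B (its reaction then has zero moment arm).
Block: 32 × 10 = 320 N down at 0.86 m → arm 0.46 m, τ = 320 × 0.46 = 147.2 N·m counterclockwise.
Sack of grain: 38 × 10 = 380 N down at 1.17 m → arm 0.77 m, τ = 380 × 0.77 = 292.6 N·m counterclockwise.
Bag of cement: 27 × 10 = 270 N down at 0.1 m → arm 0.3 m, τ = 270 × 0.3 = 81 N·m clockwise.
Net load moment about support B = 358.8 N·m counterclockwise.
Reaction R at support A is upward at 1.27 m, arm 0.87 m → moment R × 0.87 clockwise.
Setting net torque to zero: R × 0.87 = 358.8 → R = 412 N.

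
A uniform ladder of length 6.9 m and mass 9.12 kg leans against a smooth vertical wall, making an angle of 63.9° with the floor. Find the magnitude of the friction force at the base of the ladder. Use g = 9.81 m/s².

Sum moments about the foot of the ladder (the floor normal and friction both act there and drop out).
Ladder weight 9.12×9.81 = 89.47 N acts at 3.45 m along the ladder; its horizontal arm is 3.45·cos63.9° = 1.518 m → τ = 135.8 N·m clockwise.
Wall normal N acts horizontally at the top; its moment arm is the height L sinθ = 6.9·sin63.9° = 6.196 m, counterclockwise.
Στ = 0 ⇒ N × 6.196 = 135.8 ⇒ N = 21.9 N.
ΣFx = 0: friction at the foot balances the wall's push, so f = N_wall = 21.9 N.

f ≈ 21.9 N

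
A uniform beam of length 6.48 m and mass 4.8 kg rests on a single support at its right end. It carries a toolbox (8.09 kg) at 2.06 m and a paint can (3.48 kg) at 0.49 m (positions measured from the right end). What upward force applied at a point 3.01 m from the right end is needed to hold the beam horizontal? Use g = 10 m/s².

F ≈ 113 N

Taking torques about the right end:
Beam weight: 4.8 × 10 = 48 N down at 3.24 m → arm 3.24 m, τ = 48 × 3.24 = 155.5 N·m counterclockwise.
Toolbox: 8.09 × 10 = 80.9 N down at 2.06 m → arm 2.06 m, τ = 80.9 × 2.06 = 166.7 N·m counterclockwise.
Paint can: 3.48 × 10 = 34.8 N down at 0.49 m → arm 0.49 m, τ = 34.8 × 0.49 = 17.05 N·m counterclockwise.
Net moment of the loads = 339.2 N·m counterclockwise.
The upward force F acts at a point 3.01 m from the right end, arm 3.01 m, giving F × 3.01 clockwise.
For rotational equilibrium, F × 3.01 = 339.2, so F = 339.2 / 3.01 = 113 N.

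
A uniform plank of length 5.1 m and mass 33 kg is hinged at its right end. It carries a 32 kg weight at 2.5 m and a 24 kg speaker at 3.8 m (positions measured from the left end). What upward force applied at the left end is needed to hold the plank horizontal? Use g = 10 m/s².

Take moments about the right end.
Beam weight: 33 × 10 = 330 N down at 2.55 m → arm 2.55 m, τ = 330 × 2.55 = 841.5 N·m counterclockwise.
Weight: 32 × 10 = 320 N down at 2.5 m → arm 2.6 m, τ = 320 × 2.6 = 832 N·m counterclockwise.
Speaker: 24 × 10 = 240 N down at 3.8 m → arm 1.3 m, τ = 240 × 1.3 = 312 N·m counterclockwise.
Net moment of the loads = 1986 N·m counterclockwise.
The upward force F acts at the left end, arm 5.1 m, giving F × 5.1 clockwise.
For rotational equilibrium, F × 5.1 = 1986, so F = 1986 / 5.1 = 389 N.

F ≈ 389 N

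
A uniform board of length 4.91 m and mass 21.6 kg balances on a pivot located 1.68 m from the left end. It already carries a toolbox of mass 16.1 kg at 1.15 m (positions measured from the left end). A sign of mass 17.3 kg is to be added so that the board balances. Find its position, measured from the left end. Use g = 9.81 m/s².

x ≈ 1.21 m from the left end

Taking torques about the pivot (at 1.68 m from the left end):
Beam weight: 21.6 × 9.81 = 211.9 N down at 2.455 m → arm 0.775 m, τ = 211.9 × 0.775 = 164.2 N·m clockwise.
Toolbox: 16.1 × 9.81 = 157.9 N down at 1.15 m → arm 0.53 m, τ = 157.9 × 0.53 = 83.69 N·m counterclockwise.
Net moment of existing loads = 80.51 N·m clockwise.
The sign weighs 17.3 × 9.81 = 169.7 N and must supply an equal counterclockwise moment, so its lever arm about the pivot is 80.51 / 169.7 = 0.474 m.
That puts it at 1.68 − 0.474 = 1.21 m from the left end.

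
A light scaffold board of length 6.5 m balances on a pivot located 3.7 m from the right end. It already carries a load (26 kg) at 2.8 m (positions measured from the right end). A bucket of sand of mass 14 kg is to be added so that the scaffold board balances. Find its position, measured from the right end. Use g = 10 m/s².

Take moments about the pivot (at 3.7 m from the right end).
Load: 26 × 10 = 260 N down at 2.8 m → arm 0.9 m, τ = 260 × 0.9 = 234 N·m clockwise.
Net moment of existing loads = 234 N·m clockwise.
The bucket of sand weighs 14 × 10 = 140 N and must supply an equal counterclockwise moment, so its lever arm about the pivot is 234 / 140 = 1.67 m.
That puts it at 3.7 + 1.67 = 5.37 m from the right end.

x ≈ 5.37 m from the right end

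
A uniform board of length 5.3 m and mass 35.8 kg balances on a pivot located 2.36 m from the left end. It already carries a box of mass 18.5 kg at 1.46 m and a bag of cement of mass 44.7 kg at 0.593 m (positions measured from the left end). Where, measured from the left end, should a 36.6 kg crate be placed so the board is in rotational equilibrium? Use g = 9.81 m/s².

About the pivot (at 2.36 m from the left end):
Beam weight: 35.8 × 9.81 = 351.2 N down at 2.65 m → arm 0.29 m, τ = 351.2 × 0.29 = 101.8 N·m clockwise.
Box: 18.5 × 9.81 = 181.5 N down at 1.46 m → arm 0.9 m, τ = 181.5 × 0.9 = 163.3 N·m counterclockwise.
Bag of cement: 44.7 × 9.81 = 438.5 N down at 0.593 m → arm 1.767 m, τ = 438.5 × 1.767 = 774.8 N·m counterclockwise.
Net moment of existing loads = 836.3 N·m counterclockwise.
The crate weighs 36.6 × 9.81 = 359 N and must supply an equal clockwise moment, so its lever arm about the pivot is 836.3 / 359 = 2.33 m.
That puts it at 2.36 + 2.33 = 4.69 m from the left end.

x ≈ 4.69 m from the left end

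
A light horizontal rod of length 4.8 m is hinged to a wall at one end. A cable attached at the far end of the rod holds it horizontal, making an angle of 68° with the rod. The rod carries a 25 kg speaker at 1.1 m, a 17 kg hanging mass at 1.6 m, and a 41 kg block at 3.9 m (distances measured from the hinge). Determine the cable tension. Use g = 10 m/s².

About the hinge:
Speaker: 25 × 10 = 250 N down at 1.1 m → arm 1.1 m, τ = 250 × 1.1 = 275 N·m clockwise.
Hanging mass: 17 × 10 = 170 N down at 1.6 m → arm 1.6 m, τ = 170 × 1.6 = 272 N·m clockwise.
Block: 41 × 10 = 410 N down at 3.9 m → arm 3.9 m, τ = 410 × 3.9 = 1599 N·m clockwise.
Total clockwise load moment = 2146 N·m.
The cable tension T acts at 4.8 m; only its component perpendicular to the rod, T sinθ, produces torque. sin 68° = 0.9272.
Setting net torque to zero: T × 4.8 × 0.9272 = 2146 → T = 2146 / 4.451 = 482 N.

T ≈ 482 N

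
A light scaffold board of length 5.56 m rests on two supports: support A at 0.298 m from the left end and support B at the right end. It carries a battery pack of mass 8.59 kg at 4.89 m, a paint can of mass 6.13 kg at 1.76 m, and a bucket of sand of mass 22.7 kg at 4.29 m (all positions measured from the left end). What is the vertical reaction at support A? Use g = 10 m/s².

R_A ≈ 110 N

Take moments about support B.
Battery pack: 8.59 × 10 = 85.9 N down at 4.89 m → arm 0.67 m, τ = 85.9 × 0.67 = 57.55 N·m counterclockwise.
Paint can: 6.13 × 10 = 61.3 N down at 1.76 m → arm 3.8 m, τ = 61.3 × 3.8 = 232.9 N·m counterclockwise.
Bucket of sand: 22.7 × 10 = 227 N down at 4.29 m → arm 1.27 m, τ = 227 × 1.27 = 288.3 N·m counterclockwise.
Net load moment about support B = 578.8 N·m counterclockwise.
Reaction R at support A is upward at 0.298 m, arm 5.262 m → moment R × 5.262 clockwise.
Setting net torque to zero: R × 5.262 = 578.8 → R = 110 N.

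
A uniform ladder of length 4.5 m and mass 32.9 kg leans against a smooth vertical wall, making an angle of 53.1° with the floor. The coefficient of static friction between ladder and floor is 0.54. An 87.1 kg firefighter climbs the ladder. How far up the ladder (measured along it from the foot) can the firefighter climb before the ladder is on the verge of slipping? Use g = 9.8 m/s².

d ≈ 3.61 m

About the foot of the ladder:
Ladder weight 32.9×9.8 = 322.4 N acts at 2.25 m along the ladder; its horizontal arm is 2.25·cos53.1° = 1.351 m → τ = 435.6 N·m clockwise.
Firefighter weight 87.1×9.8 = 853.6 N at distance d → arm d·cos53.1° → τ = 853.6·d·0.6004 clockwise.
Wall normal N at the top has arm L sinθ = 3.599 m counterclockwise, so Στ = 0 gives N·3.599 = 435.6 + 512.5·d.
ΣFy = 0 ⇒ N_floor = 1176 N, so the maximum friction is μ_s·N_floor = 0.54×1176 = 635 N. ΣFx = 0 ⇒ N_wall = f, so at the slipping point N = 635 N.
Substituting: 635×3.599 = 435.6 + 512.5·d ⇒ d = (2285 − 435.6) / 512.5 = 3.61 m.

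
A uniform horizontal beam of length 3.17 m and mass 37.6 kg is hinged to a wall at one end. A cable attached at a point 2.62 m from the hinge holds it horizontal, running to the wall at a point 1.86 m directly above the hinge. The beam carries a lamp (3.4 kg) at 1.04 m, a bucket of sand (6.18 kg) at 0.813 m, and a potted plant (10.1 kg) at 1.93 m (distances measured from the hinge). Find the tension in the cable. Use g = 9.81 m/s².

Sum moments about the hinge (the unknown hinge reaction has zero arm there).
Beam weight: 37.6 × 9.81 = 368.9 N down at 1.585 m → arm 1.585 m, τ = 368.9 × 1.585 = 584.7 N·m clockwise.
Lamp: 3.4 × 9.81 = 33.35 N down at 1.04 m → arm 1.04 m, τ = 33.35 × 1.04 = 34.68 N·m clockwise.
Bucket of sand: 6.18 × 9.81 = 60.63 N down at 0.813 m → arm 0.813 m, τ = 60.63 × 0.813 = 49.29 N·m clockwise.
Potted plant: 10.1 × 9.81 = 99.08 N down at 1.93 m → arm 1.93 m, τ = 99.08 × 1.93 = 191.2 N·m clockwise.
Total clockwise load moment = 859.9 N·m.
The cable tension T acts at 2.62 m; only its component perpendicular to the beam, T sinθ, produces torque. sinθ = h/√(h²+d²) = 1.86/√(1.86²+2.62²) = 0.5789.
For rotational equilibrium, T × 2.62 × 0.5789 = 859.9, so T = 859.9 / 1.517 = 567 N.

T ≈ 567 N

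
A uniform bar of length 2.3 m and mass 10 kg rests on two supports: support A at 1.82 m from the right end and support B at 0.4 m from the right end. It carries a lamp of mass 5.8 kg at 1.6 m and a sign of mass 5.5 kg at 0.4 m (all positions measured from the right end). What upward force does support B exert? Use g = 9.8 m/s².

R_B ≈ 109 N

Sum moments about support A (its reaction then has zero moment arm).
Beam weight: 10 × 9.8 = 98 N down at 1.15 m → arm 0.67 m, τ = 98 × 0.67 = 65.66 N·m clockwise.
Lamp: 5.8 × 9.8 = 56.84 N down at 1.6 m → arm 0.22 m, τ = 56.84 × 0.22 = 12.5 N·m clockwise.
Sign: 5.5 × 9.8 = 53.9 N down at 0.4 m → arm 1.42 m, τ = 53.9 × 1.42 = 76.54 N·m clockwise.
Net load moment about support A = 154.7 N·m clockwise.
Reaction R at support B is upward at 0.4 m, arm 1.42 m → moment R × 1.42 counterclockwise.
Στ = 0 ⇒ R × 1.42 = 154.7 ⇒ R = 109 N.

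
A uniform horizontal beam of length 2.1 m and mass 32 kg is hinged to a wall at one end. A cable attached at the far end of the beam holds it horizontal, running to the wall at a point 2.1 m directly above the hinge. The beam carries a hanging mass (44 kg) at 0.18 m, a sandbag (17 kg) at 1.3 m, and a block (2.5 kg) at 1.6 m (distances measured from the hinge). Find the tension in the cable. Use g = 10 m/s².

T ≈ 455 N

About the hinge:
Beam weight: 32 × 10 = 320 N down at 1.05 m → arm 1.05 m, τ = 320 × 1.05 = 336 N·m clockwise.
Hanging mass: 44 × 10 = 440 N down at 0.18 m → arm 0.18 m, τ = 440 × 0.18 = 79.2 N·m clockwise.
Sandbag: 17 × 10 = 170 N down at 1.3 m → arm 1.3 m, τ = 170 × 1.3 = 221 N·m clockwise.
Block: 2.5 × 10 = 25 N down at 1.6 m → arm 1.6 m, τ = 25 × 1.6 = 40 N·m clockwise.
Total clockwise load moment = 676.2 N·m.
The cable tension T acts at 2.1 m; only its component perpendicular to the beam, T sinθ, produces torque. sinθ = h/√(h²+d²) = 2.1/√(2.1²+2.1²) = 0.7071.
Setting net torque to zero: T × 2.1 × 0.7071 = 676.2 → T = 676.2 / 1.485 = 455 N.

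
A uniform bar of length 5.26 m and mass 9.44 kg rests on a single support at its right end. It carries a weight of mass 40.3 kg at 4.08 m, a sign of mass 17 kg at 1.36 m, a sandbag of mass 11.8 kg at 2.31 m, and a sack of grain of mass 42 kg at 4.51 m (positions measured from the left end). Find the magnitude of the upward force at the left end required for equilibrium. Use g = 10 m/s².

F ≈ 390 N

Choose the right end as the axis so the unknown pivot reaction has zero arm there.
Beam weight: 9.44 × 10 = 94.4 N down at 2.63 m → arm 2.63 m, τ = 94.4 × 2.63 = 248.3 N·m counterclockwise.
Weight: 40.3 × 10 = 403 N down at 4.08 m → arm 1.18 m, τ = 403 × 1.18 = 475.5 N·m counterclockwise.
Sign: 17 × 10 = 170 N down at 1.36 m → arm 3.9 m, τ = 170 × 3.9 = 663 N·m counterclockwise.
Sandbag: 11.8 × 10 = 118 N down at 2.31 m → arm 2.95 m, τ = 118 × 2.95 = 348.1 N·m counterclockwise.
Sack of grain: 42 × 10 = 420 N down at 4.51 m → arm 0.75 m, τ = 420 × 0.75 = 315 N·m counterclockwise.
Net moment of the loads = 2050 N·m counterclockwise.
The upward force F acts at the left end, arm 5.26 m, giving F × 5.26 clockwise.
Setting net torque to zero: F × 5.26 = 2050 → F = 2050 / 5.26 = 390 N.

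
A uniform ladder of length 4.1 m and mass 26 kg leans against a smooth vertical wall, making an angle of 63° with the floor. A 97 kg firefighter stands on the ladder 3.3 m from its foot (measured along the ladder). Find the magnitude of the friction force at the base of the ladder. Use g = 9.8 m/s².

Sum moments about the foot of the ladder (the floor normal and friction both act there and drop out).
Ladder weight 26×9.8 = 254.8 N acts at 2.05 m along the ladder; its horizontal arm is 2.05·cos63° = 0.9307 m → τ = 237.1 N·m clockwise.
Firefighter: 97×9.8 = 950.6 N at 3.3 m → arm 1.498 m → τ = 1424 N·m clockwise.
Wall normal N acts horizontally at the top; its moment arm is the height L sinθ = 4.1·sin63° = 3.653 m, counterclockwise.
Στ = 0 ⇒ N × 3.653 = 1661 ⇒ N = 455 N.
ΣFx = 0: friction at the foot balances the wall's push, so f = N_wall = 455 N.

f ≈ 455 N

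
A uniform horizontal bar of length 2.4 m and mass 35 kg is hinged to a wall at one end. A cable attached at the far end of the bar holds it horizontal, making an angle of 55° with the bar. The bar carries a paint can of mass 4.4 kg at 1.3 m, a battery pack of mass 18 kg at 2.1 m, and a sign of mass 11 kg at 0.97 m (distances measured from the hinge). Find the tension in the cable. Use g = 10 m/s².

Sum moments about the hinge (the unknown hinge reaction has zero arm there).
Beam weight: 35 × 10 = 350 N down at 1.2 m → arm 1.2 m, τ = 350 × 1.2 = 420 N·m clockwise.
Paint can: 4.4 × 10 = 44 N down at 1.3 m → arm 1.3 m, τ = 44 × 1.3 = 57.2 N·m clockwise.
Battery pack: 18 × 10 = 180 N down at 2.1 m → arm 2.1 m, τ = 180 × 2.1 = 378 N·m clockwise.
Sign: 11 × 10 = 110 N down at 0.97 m → arm 0.97 m, τ = 110 × 0.97 = 106.7 N·m clockwise.
Total clockwise load moment = 961.9 N·m.
The cable tension T acts at 2.4 m; only its component perpendicular to the bar, T sinθ, produces torque. sin 55° = 0.8192.
Στ = 0 ⇒ T × 2.4 × 0.8192 = 961.9 ⇒ T = 961.9 / 1.966 = 489 N.

T ≈ 489 N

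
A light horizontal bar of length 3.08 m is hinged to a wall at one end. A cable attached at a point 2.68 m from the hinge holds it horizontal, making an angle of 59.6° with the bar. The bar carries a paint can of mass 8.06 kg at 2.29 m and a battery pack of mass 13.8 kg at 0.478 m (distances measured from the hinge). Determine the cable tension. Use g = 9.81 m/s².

T ≈ 106 N

Taking torques about the hinge:
Paint can: 8.06 × 9.81 = 79.07 N down at 2.29 m → arm 2.29 m, τ = 79.07 × 2.29 = 181.1 N·m clockwise.
Battery pack: 13.8 × 9.81 = 135.4 N down at 0.478 m → arm 0.478 m, τ = 135.4 × 0.478 = 64.72 N·m clockwise.
Total clockwise load moment = 245.8 N·m.
The cable tension T acts at 2.68 m; only its component perpendicular to the bar, T sinθ, produces torque. sin 59.6° = 0.8625.
Στ = 0 ⇒ T × 2.68 × 0.8625 = 245.8 ⇒ T = 245.8 / 2.312 = 106 N.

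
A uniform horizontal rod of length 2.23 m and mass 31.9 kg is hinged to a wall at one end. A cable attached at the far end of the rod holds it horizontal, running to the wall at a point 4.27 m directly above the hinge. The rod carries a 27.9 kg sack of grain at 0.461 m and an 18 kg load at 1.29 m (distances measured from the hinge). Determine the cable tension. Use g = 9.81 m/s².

T ≈ 356 N

Take moments about the hinge.
Beam weight: 31.9 × 9.81 = 312.9 N down at 1.115 m → arm 1.115 m, τ = 312.9 × 1.115 = 348.9 N·m clockwise.
Sack of grain: 27.9 × 9.81 = 273.7 N down at 0.461 m → arm 0.461 m, τ = 273.7 × 0.461 = 126.2 N·m clockwise.
Load: 18 × 9.81 = 176.6 N down at 1.29 m → arm 1.29 m, τ = 176.6 × 1.29 = 227.8 N·m clockwise.
Total clockwise load moment = 702.9 N·m.
The cable tension T acts at 2.23 m; only its component perpendicular to the rod, T sinθ, produces torque. sinθ = h/√(h²+d²) = 4.27/√(4.27²+2.23²) = 0.8864.
Στ = 0 ⇒ T × 2.23 × 0.8864 = 702.9 ⇒ T = 702.9 / 1.977 = 356 N.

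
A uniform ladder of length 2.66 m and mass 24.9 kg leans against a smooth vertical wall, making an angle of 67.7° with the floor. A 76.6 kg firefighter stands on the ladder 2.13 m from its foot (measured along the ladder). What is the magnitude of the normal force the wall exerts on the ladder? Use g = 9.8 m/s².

N_wall ≈ 297 N

Sum moments about the foot of the ladder (the floor normal and friction both act there and drop out).
Ladder weight 24.9×9.8 = 244 N acts at 1.33 m along the ladder; its horizontal arm is 1.33·cos67.7° = 0.5047 m → τ = 123.1 N·m clockwise.
Firefighter: 76.6×9.8 = 750.7 N at 2.13 m → arm 0.8082 m → τ = 606.7 N·m clockwise.
Wall normal N acts horizontally at the top; its moment arm is the height L sinθ = 2.66·sin67.7° = 2.461 m, counterclockwise.
Στ = 0 ⇒ N × 2.461 = 729.8 ⇒ N = 297 N.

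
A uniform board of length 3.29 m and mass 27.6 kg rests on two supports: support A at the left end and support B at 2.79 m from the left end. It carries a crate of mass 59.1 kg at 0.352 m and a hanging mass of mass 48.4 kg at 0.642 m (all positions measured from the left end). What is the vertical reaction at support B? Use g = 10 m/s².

R_B ≈ 349 N

About support A:
Beam weight: 27.6 × 10 = 276 N down at 1.645 m → arm 1.645 m, τ = 276 × 1.645 = 454 N·m clockwise.
Crate: 59.1 × 10 = 591 N down at 0.352 m → arm 0.352 m, τ = 591 × 0.352 = 208 N·m clockwise.
Hanging mass: 48.4 × 10 = 484 N down at 0.642 m → arm 0.642 m, τ = 484 × 0.642 = 310.7 N·m clockwise.
Net load moment about support A = 972.7 N·m clockwise.
Reaction R at support B is upward at 2.79 m, arm 2.79 m → moment R × 2.79 counterclockwise.
Setting net torque to zero: R × 2.79 = 972.7 → R = 349 N.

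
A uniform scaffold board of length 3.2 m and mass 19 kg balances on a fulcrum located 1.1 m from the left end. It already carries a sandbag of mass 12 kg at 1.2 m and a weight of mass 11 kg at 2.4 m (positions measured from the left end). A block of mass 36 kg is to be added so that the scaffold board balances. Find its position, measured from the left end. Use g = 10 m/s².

Sum moments about the fulcrum (at 1.1 m from the left end) (the support reaction has zero arm there).
Beam weight: 19 × 10 = 190 N down at 1.6 m → arm 0.5 m, τ = 190 × 0.5 = 95 N·m clockwise.
Sandbag: 12 × 10 = 120 N down at 1.2 m → arm 0.1 m, τ = 120 × 0.1 = 12 N·m clockwise.
Weight: 11 × 10 = 110 N down at 2.4 m → arm 1.3 m, τ = 110 × 1.3 = 143 N·m clockwise.
Net moment of existing loads = 250 N·m clockwise.
The block weighs 36 × 10 = 360 N and must supply an equal counterclockwise moment, so its lever arm about the fulcrum is 250 / 360 = 0.694 m.
That puts it at 1.1 − 0.694 = 0.406 m from the left end.

x ≈ 0.406 m from the left end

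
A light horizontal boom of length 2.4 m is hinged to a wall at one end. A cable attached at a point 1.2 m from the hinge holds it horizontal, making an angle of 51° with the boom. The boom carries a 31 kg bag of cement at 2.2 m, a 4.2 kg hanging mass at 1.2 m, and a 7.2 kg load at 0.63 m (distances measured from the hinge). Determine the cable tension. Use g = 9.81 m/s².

About the hinge:
Bag of cement: 31 × 9.81 = 304.1 N down at 2.2 m → arm 2.2 m, τ = 304.1 × 2.2 = 669 N·m clockwise.
Hanging mass: 4.2 × 9.81 = 41.2 N down at 1.2 m → arm 1.2 m, τ = 41.2 × 1.2 = 49.44 N·m clockwise.
Load: 7.2 × 9.81 = 70.63 N down at 0.63 m → arm 0.63 m, τ = 70.63 × 0.63 = 44.5 N·m clockwise.
Total clockwise load moment = 762.9 N·m.
The cable tension T acts at 1.2 m; only its component perpendicular to the boom, T sinθ, produces torque. sin 51° = 0.7771.
Στ = 0 ⇒ T × 1.2 × 0.7771 = 762.9 ⇒ T = 762.9 / 0.9325 = 818 N.

T ≈ 818 N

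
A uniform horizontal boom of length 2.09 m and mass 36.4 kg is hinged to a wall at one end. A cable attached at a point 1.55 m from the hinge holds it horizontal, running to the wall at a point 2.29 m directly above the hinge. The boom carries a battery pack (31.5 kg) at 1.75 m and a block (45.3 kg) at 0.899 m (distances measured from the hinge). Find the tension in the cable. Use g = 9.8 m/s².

T ≈ 1020 N

Taking torques about the hinge:
Beam weight: 36.4 × 9.8 = 356.7 N down at 1.045 m → arm 1.045 m, τ = 356.7 × 1.045 = 372.8 N·m clockwise.
Battery pack: 31.5 × 9.8 = 308.7 N down at 1.75 m → arm 1.75 m, τ = 308.7 × 1.75 = 540.2 N·m clockwise.
Block: 45.3 × 9.8 = 443.9 N down at 0.899 m → arm 0.899 m, τ = 443.9 × 0.899 = 399.1 N·m clockwise.
Total clockwise load moment = 1312 N·m.
The cable tension T acts at 1.55 m; only its component perpendicular to the boom, T sinθ, produces torque. sinθ = h/√(h²+d²) = 2.29/√(2.29²+1.55²) = 0.8281.
Setting net torque to zero: T × 1.55 × 0.8281 = 1312 → T = 1312 / 1.284 = 1020 N.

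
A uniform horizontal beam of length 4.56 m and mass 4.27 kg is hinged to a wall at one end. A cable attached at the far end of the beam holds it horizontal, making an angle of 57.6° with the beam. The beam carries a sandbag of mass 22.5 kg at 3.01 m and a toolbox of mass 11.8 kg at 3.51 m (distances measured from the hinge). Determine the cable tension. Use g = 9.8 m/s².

T ≈ 303 N

About the hinge:
Beam weight: 4.27 × 9.8 = 41.85 N down at 2.28 m → arm 2.28 m, τ = 41.85 × 2.28 = 95.42 N·m clockwise.
Sandbag: 22.5 × 9.8 = 220.5 N down at 3.01 m → arm 3.01 m, τ = 220.5 × 3.01 = 663.7 N·m clockwise.
Toolbox: 11.8 × 9.8 = 115.6 N down at 3.51 m → arm 3.51 m, τ = 115.6 × 3.51 = 405.8 N·m clockwise.
Total clockwise load moment = 1165 N·m.
The cable tension T acts at 4.56 m; only its component perpendicular to the beam, T sinθ, produces torque. sin 57.6° = 0.8443.
Balancing moments: T × 4.56 × 0.8443 = 1165, giving T = 1165 / 3.85 = 303 N.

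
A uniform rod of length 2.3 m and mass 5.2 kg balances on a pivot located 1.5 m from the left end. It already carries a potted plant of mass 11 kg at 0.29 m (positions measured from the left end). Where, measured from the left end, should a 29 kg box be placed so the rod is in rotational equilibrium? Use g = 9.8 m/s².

About the pivot (at 1.5 m from the left end):
Beam weight: 5.2 × 9.8 = 50.96 N down at 1.15 m → arm 0.35 m, τ = 50.96 × 0.35 = 17.84 N·m counterclockwise.
Potted plant: 11 × 9.8 = 107.8 N down at 0.29 m → arm 1.21 m, τ = 107.8 × 1.21 = 130.4 N·m counterclockwise.
Net moment of existing loads = 148.2 N·m counterclockwise.
The box weighs 29 × 9.8 = 284.2 N and must supply an equal clockwise moment, so its lever arm about the pivot is 148.2 / 284.2 = 0.521 m.
That puts it at 1.5 + 0.521 = 2.02 m from the left end.

x ≈ 2.02 m from the left end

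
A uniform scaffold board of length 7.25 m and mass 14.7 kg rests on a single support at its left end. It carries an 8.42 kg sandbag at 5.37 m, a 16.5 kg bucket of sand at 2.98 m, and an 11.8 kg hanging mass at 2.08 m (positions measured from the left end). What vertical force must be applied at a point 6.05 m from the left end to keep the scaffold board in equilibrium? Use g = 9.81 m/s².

Choose the left end as the axis so the unknown pivot reaction has zero arm there.
Beam weight: 14.7 × 9.81 = 144.2 N down at 3.625 m → arm 3.625 m, τ = 144.2 × 3.625 = 522.7 N·m clockwise.
Sandbag: 8.42 × 9.81 = 82.6 N down at 5.37 m → arm 5.37 m, τ = 82.6 × 5.37 = 443.6 N·m clockwise.
Bucket of sand: 16.5 × 9.81 = 161.9 N down at 2.98 m → arm 2.98 m, τ = 161.9 × 2.98 = 482.5 N·m clockwise.
Hanging mass: 11.8 × 9.81 = 115.8 N down at 2.08 m → arm 2.08 m, τ = 115.8 × 2.08 = 240.9 N·m clockwise.
Net moment of the loads = 1690 N·m clockwise.
The upward force F acts at a point 6.05 m from the left end, arm 6.05 m, giving F × 6.05 counterclockwise.
For rotational equilibrium, F × 6.05 = 1690, so F = 1690 / 6.05 = 279 N.

F ≈ 279 N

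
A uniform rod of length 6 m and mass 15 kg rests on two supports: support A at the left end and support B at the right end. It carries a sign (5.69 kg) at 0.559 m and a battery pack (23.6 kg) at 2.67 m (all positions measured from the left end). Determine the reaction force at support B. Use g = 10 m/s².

Sum moments about support A (its reaction then has zero moment arm).
Beam weight: 15 × 10 = 150 N down at 3 m → arm 3 m, τ = 150 × 3 = 450 N·m clockwise.
Sign: 5.69 × 10 = 56.9 N down at 0.559 m → arm 0.559 m, τ = 56.9 × 0.559 = 31.81 N·m clockwise.
Battery pack: 23.6 × 10 = 236 N down at 2.67 m → arm 2.67 m, τ = 236 × 2.67 = 630.1 N·m clockwise.
Net load moment about support A = 1112 N·m clockwise.
Reaction R at support B is upward at 6 m, arm 6 m → moment R × 6 counterclockwise.
Setting net torque to zero: R × 6 = 1112 → R = 185 N.

R_B ≈ 185 N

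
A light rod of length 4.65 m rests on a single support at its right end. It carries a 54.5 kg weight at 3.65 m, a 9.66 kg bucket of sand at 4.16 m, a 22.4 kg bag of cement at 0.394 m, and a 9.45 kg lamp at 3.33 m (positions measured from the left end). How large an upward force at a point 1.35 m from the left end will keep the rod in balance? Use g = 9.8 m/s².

F ≈ 496 N

Choose the right end as the axis so the unknown pivot reaction has zero arm there.
Weight: 54.5 × 9.8 = 534.1 N down at 3.65 m → arm 1 m, τ = 534.1 × 1 = 534.1 N·m counterclockwise.
Bucket of sand: 9.66 × 9.8 = 94.67 N down at 4.16 m → arm 0.49 m, τ = 94.67 × 0.49 = 46.39 N·m counterclockwise.
Bag of cement: 22.4 × 9.8 = 219.5 N down at 0.394 m → arm 4.256 m, τ = 219.5 × 4.256 = 934.2 N·m counterclockwise.
Lamp: 9.45 × 9.8 = 92.61 N down at 3.33 m → arm 1.32 m, τ = 92.61 × 1.32 = 122.2 N·m counterclockwise.
Net moment of the loads = 1637 N·m counterclockwise.
The upward force F acts at a point 1.35 m from the left end, arm 3.3 m, giving F × 3.3 clockwise.
Balancing moments: F × 3.3 = 1637, giving F = 1637 / 3.3 = 496 N.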